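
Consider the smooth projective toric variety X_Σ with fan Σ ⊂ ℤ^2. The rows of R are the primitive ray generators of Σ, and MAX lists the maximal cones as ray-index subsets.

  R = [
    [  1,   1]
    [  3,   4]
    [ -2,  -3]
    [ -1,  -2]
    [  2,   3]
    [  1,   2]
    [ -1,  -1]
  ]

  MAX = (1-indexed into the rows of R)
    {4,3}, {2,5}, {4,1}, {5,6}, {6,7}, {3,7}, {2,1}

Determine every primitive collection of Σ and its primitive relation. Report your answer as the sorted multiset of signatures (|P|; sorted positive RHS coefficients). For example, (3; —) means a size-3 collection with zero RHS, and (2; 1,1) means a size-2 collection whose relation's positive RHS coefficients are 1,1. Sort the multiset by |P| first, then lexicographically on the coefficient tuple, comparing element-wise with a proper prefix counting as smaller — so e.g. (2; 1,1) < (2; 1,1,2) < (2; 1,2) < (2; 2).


Σ has 14 primitive collections:

  {1,7}:  v_{1} + v_{7} = 0  ⟹  sig = (2; —)
  {3,5}:  v_{3} + v_{5} = 0  ⟹  sig = (2; —)
  {4,6}:  v_{4} + v_{6} = 0  ⟹  sig = (2; —)
  {1,3}:  v_{1} + v_{3} = v_{4}  ⟹  sig = (2; 1)
  {1,5}:  v_{1} + v_{5} = v_{2}  ⟹  sig = (2; 1)
  {1,6}:  v_{1} + v_{6} = v_{5}  ⟹  sig = (2; 1)
  {2,3}:  v_{2} + v_{3} = v_{1}  ⟹  sig = (2; 1)
  {2,7}:  v_{2} + v_{7} = v_{5}  ⟹  sig = (2; 1)
  {3,6}:  v_{3} + v_{6} = v_{7}  ⟹  sig = (2; 1)
  {4,5}:  v_{4} + v_{5} = v_{1}  ⟹  sig = (2; 1)
  {4,7}:  v_{4} + v_{7} = v_{3}  ⟹  sig = (2; 1)
  {5,7}:  v_{5} + v_{7} = v_{6}  ⟹  sig = (2; 1)
  {2,4}:  v_{2} + v_{4} = 2·v_{1}  ⟹  sig = (2; 2)
  {2,6}:  v_{2} + v_{6} = 2·v_{5}  ⟹  sig = (2; 2)

Signatures (|P|; sorted positive RHS coefficients), sorted:
    (2; —)
    (2; —)
    (2; —)
    (2; 1)
    (2; 1)
    (2; 1)
    (2; 1)
    (2; 1)
    (2; 1)
    (2; 1)
    (2; 1)
    (2; 1)
    (2; 2)
    (2; 2)


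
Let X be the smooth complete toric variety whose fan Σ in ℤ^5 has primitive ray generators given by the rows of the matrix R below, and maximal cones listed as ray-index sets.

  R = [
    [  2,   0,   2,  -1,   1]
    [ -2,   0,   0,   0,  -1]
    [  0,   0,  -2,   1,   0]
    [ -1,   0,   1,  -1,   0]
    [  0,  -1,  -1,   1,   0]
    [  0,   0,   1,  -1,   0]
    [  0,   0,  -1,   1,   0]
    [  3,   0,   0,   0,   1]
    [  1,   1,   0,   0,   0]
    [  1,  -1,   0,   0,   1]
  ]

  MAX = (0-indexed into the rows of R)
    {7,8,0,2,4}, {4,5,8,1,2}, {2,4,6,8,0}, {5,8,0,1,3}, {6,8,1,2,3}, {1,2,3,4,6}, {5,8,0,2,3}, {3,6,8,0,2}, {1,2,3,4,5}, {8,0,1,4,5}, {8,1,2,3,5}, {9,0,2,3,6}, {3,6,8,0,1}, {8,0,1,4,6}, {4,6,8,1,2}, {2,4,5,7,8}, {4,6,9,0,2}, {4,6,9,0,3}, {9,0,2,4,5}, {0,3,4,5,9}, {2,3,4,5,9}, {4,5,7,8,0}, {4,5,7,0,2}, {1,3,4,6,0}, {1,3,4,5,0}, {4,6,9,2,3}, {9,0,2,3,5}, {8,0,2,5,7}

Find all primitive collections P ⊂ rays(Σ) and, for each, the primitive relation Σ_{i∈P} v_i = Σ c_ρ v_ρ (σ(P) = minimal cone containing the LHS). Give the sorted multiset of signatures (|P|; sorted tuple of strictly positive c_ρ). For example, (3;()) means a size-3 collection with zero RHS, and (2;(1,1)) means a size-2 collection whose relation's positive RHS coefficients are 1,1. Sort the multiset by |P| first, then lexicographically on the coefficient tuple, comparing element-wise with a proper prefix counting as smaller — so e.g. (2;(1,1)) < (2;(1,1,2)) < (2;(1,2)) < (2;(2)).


Δ(Σ) — 10 vertices, 11 min non-faces:

  • {5,6}:  v_{5} + v_{6} = 0 ; sig = (2;())
  • {1,9}:  v_{1} + v_{9} = v_{3} + v_{4} ; sig = (2;(1,1))
  • {8,9}:  v_{8} + v_{9} = v_{0} + v_{2} ; sig = (2;(1,1))
  • {1,7}:  v_{1} + v_{7} = v_{4} + v_{5} + v_{8} ; sig = (2;(1,1,1))
  • {3,7}:  v_{3} + v_{7} = v_{0} + v_{2} + v_{5} ; sig = (2;(1,1,1))
  • {6,7}:  v_{6} + v_{7} = v_{0} + v_{2} + v_{4} + v_{8} ; sig = (2;(1,1,1,1))
  • {7,9}:  v_{7} + v_{9} = 2·v_{0} + 2·v_{2} + v_{4} + v_{5} ; sig = (2;(1,1,2,2))
  • {0,1,2}:  v_{0} + v_{1} + v_{2} = 0 ; sig = (3;())
  • {3,4,8}:  v_{3} + v_{4} + v_{8} = 0 ; sig = (3;())
  • {0,2,3,4}:  v_{0} + v_{2} + v_{3} + v_{4} = v_{9} ; sig = (4;(1))
  • {0,2,4,5,8}:  v_{0} + v_{2} + v_{4} + v_{5} + v_{8} = v_{7} ; sig = (5;(1))

Hence PRS(X_Σ) =
[(2;()), (2;(1,1)), (2;(1,1)), (2;(1,1,1)), (2;(1,1,1)), (2;(1,1,1,1)), (2;(1,1,2,2)), (3;()), (3;()), (4;(1)), (5;(1))]


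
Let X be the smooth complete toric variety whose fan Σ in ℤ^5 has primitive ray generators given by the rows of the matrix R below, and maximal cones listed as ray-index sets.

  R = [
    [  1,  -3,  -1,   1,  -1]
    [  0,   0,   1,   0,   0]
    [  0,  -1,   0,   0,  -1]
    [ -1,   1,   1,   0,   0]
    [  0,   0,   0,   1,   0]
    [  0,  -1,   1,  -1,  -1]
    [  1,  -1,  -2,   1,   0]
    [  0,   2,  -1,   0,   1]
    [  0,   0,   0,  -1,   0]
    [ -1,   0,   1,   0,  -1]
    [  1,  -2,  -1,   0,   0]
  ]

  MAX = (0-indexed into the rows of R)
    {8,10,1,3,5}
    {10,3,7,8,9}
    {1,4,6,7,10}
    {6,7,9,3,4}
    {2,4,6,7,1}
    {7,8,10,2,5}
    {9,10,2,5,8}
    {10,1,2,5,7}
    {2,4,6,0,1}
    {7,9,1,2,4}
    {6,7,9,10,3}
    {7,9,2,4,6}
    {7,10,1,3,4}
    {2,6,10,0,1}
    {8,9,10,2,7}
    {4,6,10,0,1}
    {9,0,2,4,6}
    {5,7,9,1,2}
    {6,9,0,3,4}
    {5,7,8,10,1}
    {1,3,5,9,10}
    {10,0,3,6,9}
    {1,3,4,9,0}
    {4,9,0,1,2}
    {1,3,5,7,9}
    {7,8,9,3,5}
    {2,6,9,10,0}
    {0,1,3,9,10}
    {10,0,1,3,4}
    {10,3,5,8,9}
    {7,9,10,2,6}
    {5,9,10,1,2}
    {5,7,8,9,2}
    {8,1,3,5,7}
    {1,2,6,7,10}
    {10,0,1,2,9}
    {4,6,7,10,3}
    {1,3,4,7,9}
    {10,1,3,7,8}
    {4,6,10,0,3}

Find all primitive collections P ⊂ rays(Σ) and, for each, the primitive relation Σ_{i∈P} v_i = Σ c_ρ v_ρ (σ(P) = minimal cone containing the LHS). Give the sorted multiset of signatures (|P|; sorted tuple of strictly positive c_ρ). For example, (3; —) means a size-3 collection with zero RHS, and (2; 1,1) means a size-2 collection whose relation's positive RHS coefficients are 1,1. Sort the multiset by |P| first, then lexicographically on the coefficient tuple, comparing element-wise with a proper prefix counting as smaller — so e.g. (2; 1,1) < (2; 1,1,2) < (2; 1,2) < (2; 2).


Primitive collections (17):

  P = {4,8}:  v_{4} + v_{8} = 0  so sig = (2; —)
  P = {0,7}:  v_{0} + v_{7} = v_{6}  so sig = (2; 1)
  P = {2,3}:  v_{2} + v_{3} = v_{9}  so sig = (2; 1)
  P = {0,8}:  v_{0} + v_{8} = v_{2} + v_{10}  so sig = (2; 1,1)
  P = {4,5}:  v_{4} + v_{5} = v_{1} + v_{2}  so sig = (2; 1,1)
  P = {6,8}:  v_{6} + v_{8} = v_{2} + v_{7} + v_{10}  so sig = (2; 1,1,1)
  P = {5,6}:  v_{5} + v_{6} = v_{1} + 2·v_{2} + v_{7} + v_{10}  so sig = (2; 1,1,1,2)
  P = {0,5}:  v_{0} + v_{5} = v_{1} + 2·v_{2} + v_{10}  so sig = (2; 1,1,2)
  P = {1,2,8}:  v_{1} + v_{2} + v_{8} = v_{5}  so sig = (3; 1)
  P = {1,3,6}:  v_{1} + v_{3} + v_{6} = v_{4}  so sig = (3; 1)
  P = {2,4,10}:  v_{2} + v_{4} + v_{10} = v_{0}  so sig = (3; 1)
  P = {1,6,9}:  v_{1} + v_{6} + v_{9} = v_{2} + v_{4}  so sig = (3; 1,1)
  P = {1,8,9}:  v_{1} + v_{8} + v_{9} = v_{3} + v_{5}  so sig = (3; 1,1)
  P = {4,9,10}:  v_{4} + v_{9} + v_{10} = v_{0} + v_{3}  so sig = (3; 1,1)
  P = {1,7,9,10}:  v_{1} + v_{7} + v_{9} + v_{10} = 0  so sig = (4; —)
  P = {3,5,7,10}:  v_{3} + v_{5} + v_{7} + v_{10} = v_{8}  so sig = (4; 1)
  P = {5,7,9,10}:  v_{5} + v_{7} + v_{9} + v_{10} = v_{2} + v_{8}  so sig = (4; 1,1)

Sorted signature multiset PRS(X):
[(2; —), (2; 1), (2; 1), (2; 1,1), (2; 1,1), (2; 1,1,1), (2; 1,1,1,2), (2; 1,1,2), (3; 1), (3; 1), (3; 1), (3; 1,1), (3; 1,1), (3; 1,1), (4; —), (4; 1), (4; 1,1)]


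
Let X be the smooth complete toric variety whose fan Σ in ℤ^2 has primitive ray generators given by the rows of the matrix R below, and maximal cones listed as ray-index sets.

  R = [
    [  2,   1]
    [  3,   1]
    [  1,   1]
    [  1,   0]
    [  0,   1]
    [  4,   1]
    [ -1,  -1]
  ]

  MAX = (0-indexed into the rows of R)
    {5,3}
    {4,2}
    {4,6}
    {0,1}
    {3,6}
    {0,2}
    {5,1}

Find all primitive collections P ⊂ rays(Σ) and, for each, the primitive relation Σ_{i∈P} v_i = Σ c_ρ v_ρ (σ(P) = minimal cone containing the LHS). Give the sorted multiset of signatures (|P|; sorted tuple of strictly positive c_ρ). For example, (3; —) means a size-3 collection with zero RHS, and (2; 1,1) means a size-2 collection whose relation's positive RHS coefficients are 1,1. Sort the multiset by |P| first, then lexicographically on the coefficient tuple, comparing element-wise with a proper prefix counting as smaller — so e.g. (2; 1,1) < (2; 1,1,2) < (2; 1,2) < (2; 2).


The 14 primitive collections of Σ (r=7, n=2):

  {2,6}:  v_{2} + v_{6} = 0 — sig = (2; —)
  {0,3}:  v_{0} + v_{3} = v_{1} — sig = (2; 1)
  {0,6}:  v_{0} + v_{6} = v_{3} — sig = (2; 1)
  {1,3}:  v_{1} + v_{3} = v_{5} — sig = (2; 1)
  {2,3}:  v_{2} + v_{3} = v_{0} — sig = (2; 1)
  {3,4}:  v_{3} + v_{4} = v_{2} — sig = (2; 1)
  {1,4}:  v_{1} + v_{4} = v_{0} + v_{2} — sig = (2; 1,1)
  {2,5}:  v_{2} + v_{5} = v_{0} + v_{1} — sig = (2; 1,1)
  {0,4}:  v_{0} + v_{4} = 2·v_{2} — sig = (2; 2)
  {0,5}:  v_{0} + v_{5} = 2·v_{1} — sig = (2; 2)
  {1,2}:  v_{1} + v_{2} = 2·v_{0} — sig = (2; 2)
  {1,6}:  v_{1} + v_{6} = 2·v_{3} — sig = (2; 2)
  {4,5}:  v_{4} + v_{5} = 2·v_{0} — sig = (2; 2)
  {5,6}:  v_{5} + v_{6} = 3·v_{3} — sig = (2; 3)

Sorted signature multiset PRS(X):
    |P|=2: 14 collections, coeffs (), (1), (1), (1), (1), (1), (1,1), (1,1), (2), (2), (2), (2), (2), (3)


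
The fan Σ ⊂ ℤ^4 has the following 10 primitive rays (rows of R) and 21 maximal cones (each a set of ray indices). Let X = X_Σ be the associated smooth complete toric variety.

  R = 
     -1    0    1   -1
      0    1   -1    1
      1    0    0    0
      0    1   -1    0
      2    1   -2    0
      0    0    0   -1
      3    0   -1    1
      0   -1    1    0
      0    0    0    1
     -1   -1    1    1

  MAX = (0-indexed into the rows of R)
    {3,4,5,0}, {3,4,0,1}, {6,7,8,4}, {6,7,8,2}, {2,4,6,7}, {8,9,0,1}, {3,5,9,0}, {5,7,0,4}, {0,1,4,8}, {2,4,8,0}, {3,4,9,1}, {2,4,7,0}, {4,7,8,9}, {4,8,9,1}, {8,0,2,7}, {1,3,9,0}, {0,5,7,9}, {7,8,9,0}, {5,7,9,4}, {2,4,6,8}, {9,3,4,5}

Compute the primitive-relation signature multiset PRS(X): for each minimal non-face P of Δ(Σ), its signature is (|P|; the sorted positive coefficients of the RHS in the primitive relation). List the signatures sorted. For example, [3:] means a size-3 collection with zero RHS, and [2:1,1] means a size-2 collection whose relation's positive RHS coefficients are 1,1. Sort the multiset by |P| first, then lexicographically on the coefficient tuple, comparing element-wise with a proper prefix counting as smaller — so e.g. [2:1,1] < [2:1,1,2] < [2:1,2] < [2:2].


17 collections generate NE(X_Σ); each relation:

  P={3,7}:  v_{3} + v_{7} = 0 ; sig = [2:]
  P={5,8}:  v_{5} + v_{8} = 0 ; sig = [2:]
  P={1,5}:  v_{1} + v_{5} = v_{3} ; sig = [2:1]
  P={1,7}:  v_{1} + v_{7} = v_{8} ; sig = [2:1]
  P={3,8}:  v_{3} + v_{8} = v_{1} ; sig = [2:1]
  P={2,9}:  v_{2} + v_{9} = v_{7} + v_{8} ; sig = [2:1,1]
  P={2,3}:  v_{2} + v_{3} = v_{0} + v_{4} + v_{8} ; sig = [2:1,1,1]
  P={2,5}:  v_{2} + v_{5} = v_{0} + v_{4} + v_{7} ; sig = [2:1,1,1]
  P={3,6}:  v_{3} + v_{6} = v_{2} + v_{4} + v_{8} ; sig = [2:1,1,1]
  P={5,6}:  v_{5} + v_{6} = v_{2} + v_{4} + v_{7} ; sig = [2:1,1,1]
  P={1,2}:  v_{1} + v_{2} = v_{0} + v_{4} + 2·v_{8} ; sig = [2:1,1,2]
  P={1,6}:  v_{1} + v_{6} = v_{2} + v_{4} + 2·v_{8} ; sig = [2:1,1,2]
  P={6,9}:  v_{6} + v_{9} = v_{4} + 2·v_{7} + 2·v_{8} ; sig = [2:1,2,2]
  P={0,6}:  v_{0} + v_{6} = 2·v_{2} ; sig = [2:2]
  P={0,4,9}:  v_{0} + v_{4} + v_{9} = 0 ; sig = [3:]
  P={0,4,7,8}:  v_{0} + v_{4} + v_{7} + v_{8} = v_{2} ; sig = [4:1]
  P={2,4,7,8}:  v_{2} + v_{4} + v_{7} + v_{8} = v_{6} ; sig = [4:1]

Hence PRS(X_Σ) =
{ [2:] ×2,  [2:1] ×3,  [2:1,1],  [2:1,1,1] ×4,  [2:1,1,2] ×2,  [2:1,2,2],  [2:2],  [3:],  [4:1] ×2 }


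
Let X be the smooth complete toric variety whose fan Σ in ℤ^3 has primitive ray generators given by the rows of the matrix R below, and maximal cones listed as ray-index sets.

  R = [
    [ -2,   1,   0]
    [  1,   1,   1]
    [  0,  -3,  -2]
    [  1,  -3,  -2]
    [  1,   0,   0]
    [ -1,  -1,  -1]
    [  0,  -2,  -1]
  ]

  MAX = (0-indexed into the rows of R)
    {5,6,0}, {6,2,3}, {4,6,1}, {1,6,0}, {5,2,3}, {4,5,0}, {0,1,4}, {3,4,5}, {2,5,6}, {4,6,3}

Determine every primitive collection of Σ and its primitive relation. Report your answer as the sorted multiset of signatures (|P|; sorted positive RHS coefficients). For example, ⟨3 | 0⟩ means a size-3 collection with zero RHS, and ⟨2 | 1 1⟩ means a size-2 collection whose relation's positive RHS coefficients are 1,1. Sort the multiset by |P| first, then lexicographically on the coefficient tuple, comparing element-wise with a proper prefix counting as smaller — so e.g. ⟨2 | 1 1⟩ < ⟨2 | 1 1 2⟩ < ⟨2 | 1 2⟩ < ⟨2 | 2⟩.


The 9 primitive collections of Σ (r=7, n=3):

  • {1,5}:  v_{1} + v_{5} = 0  ⟹  sig = ⟨2 | 0⟩
  • {2,4}:  v_{2} + v_{4} = v_{3}  ⟹  sig = ⟨2 | 1⟩
  • {1,2}:  v_{1} + v_{2} = v_{4} + v_{6}  ⟹  sig = ⟨2 | 1 1⟩
  • {0,3}:  v_{0} + v_{3} = v_{4} + 2·v_{5}  ⟹  sig = ⟨2 | 1 2⟩
  • {1,3}:  v_{1} + v_{3} = 2·v_{4} + v_{6}  ⟹  sig = ⟨2 | 1 2⟩
  • {0,2}:  v_{0} + v_{2} = 2·v_{5}  ⟹  sig = ⟨2 | 2⟩
  • {0,4,6}:  v_{0} + v_{4} + v_{6} = v_{5}  ⟹  sig = ⟨3 | 1⟩
  • {4,5,6}:  v_{4} + v_{5} + v_{6} = v_{2}  ⟹  sig = ⟨3 | 1⟩
  • {3,5,6}:  v_{3} + v_{5} + v_{6} = 2·v_{2}  ⟹  sig = ⟨3 | 2⟩

Hence PRS(X_Σ) =
    ⟨2 | 0⟩
    ⟨2 | 1⟩
    ⟨2 | 1 1⟩
    ⟨2 | 1 2⟩
    ⟨2 | 1 2⟩
    ⟨2 | 2⟩
    ⟨3 | 1⟩
    ⟨3 | 1⟩
    ⟨3 | 2⟩


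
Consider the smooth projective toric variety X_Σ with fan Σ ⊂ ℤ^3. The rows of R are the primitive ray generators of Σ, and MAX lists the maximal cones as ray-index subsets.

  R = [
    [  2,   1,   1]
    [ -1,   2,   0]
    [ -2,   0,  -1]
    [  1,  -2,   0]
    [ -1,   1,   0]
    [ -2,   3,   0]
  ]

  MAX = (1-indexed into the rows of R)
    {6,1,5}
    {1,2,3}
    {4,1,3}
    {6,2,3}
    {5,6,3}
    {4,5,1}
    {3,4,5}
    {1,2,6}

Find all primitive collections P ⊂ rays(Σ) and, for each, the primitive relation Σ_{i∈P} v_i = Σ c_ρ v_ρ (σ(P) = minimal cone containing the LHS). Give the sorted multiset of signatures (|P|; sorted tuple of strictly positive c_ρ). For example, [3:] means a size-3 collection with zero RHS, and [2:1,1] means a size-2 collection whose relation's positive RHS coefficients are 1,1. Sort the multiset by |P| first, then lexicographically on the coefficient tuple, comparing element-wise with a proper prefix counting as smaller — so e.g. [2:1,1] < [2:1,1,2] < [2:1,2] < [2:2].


5 minimal non-faces of Δ(Σ) (on 6 rays):

  P = {2,4}:  v_{2} + v_{4} = 0 — sig = [2:]
  P = {2,5}:  v_{2} + v_{5} = v_{6} — sig = [2:1]
  P = {4,6}:  v_{4} + v_{6} = v_{5} — sig = [2:1]
  P = {1,3,5}:  v_{1} + v_{3} + v_{5} = v_{2} — sig = [3:1]
  P = {1,3,6}:  v_{1} + v_{3} + v_{6} = 2·v_{2} — sig = [3:2]

so the primitive-relation signature multiset is
[[2:], [2:1], [2:1], [3:1], [3:2]]


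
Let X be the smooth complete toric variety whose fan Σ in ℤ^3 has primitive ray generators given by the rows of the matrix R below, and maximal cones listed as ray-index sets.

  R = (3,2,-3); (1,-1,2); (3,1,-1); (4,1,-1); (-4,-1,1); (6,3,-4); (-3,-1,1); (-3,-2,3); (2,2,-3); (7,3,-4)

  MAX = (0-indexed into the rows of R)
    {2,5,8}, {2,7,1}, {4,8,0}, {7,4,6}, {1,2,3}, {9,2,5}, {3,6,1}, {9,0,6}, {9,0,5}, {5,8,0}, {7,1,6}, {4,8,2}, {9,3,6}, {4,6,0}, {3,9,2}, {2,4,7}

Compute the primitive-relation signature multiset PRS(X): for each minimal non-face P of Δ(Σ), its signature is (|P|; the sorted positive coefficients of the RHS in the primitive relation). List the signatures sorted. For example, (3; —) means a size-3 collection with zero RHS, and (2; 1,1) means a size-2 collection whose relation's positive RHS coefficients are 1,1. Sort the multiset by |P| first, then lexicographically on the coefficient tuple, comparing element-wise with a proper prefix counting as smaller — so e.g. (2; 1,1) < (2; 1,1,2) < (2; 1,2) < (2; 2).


21 collections generate NE(X_Σ); each relation:

  P={0,7}:  v_{0} + v_{7} = 0 — sig = (2; —)
  P={2,6}:  v_{2} + v_{6} = 0 — sig = (2; —)
  P={3,4}:  v_{3} + v_{4} = 0 — sig = (2; —)
  P={0,1}:  v_{0} + v_{1} = v_{3} — sig = (2; 1)
  P={0,2}:  v_{0} + v_{2} = v_{5} — sig = (2; 1)
  P={0,3}:  v_{0} + v_{3} = v_{9} — sig = (2; 1)
  P={1,4}:  v_{1} + v_{4} = v_{7} — sig = (2; 1)
  P={1,8}:  v_{1} + v_{8} = v_{2} — sig = (2; 1)
  P={3,7}:  v_{3} + v_{7} = v_{1} — sig = (2; 1)
  P={3,8}:  v_{3} + v_{8} = v_{5} — sig = (2; 1)
  P={4,5}:  v_{4} + v_{5} = v_{8} — sig = (2; 1)
  P={4,9}:  v_{4} + v_{9} = v_{0} — sig = (2; 1)
  P={5,6}:  v_{5} + v_{6} = v_{0} — sig = (2; 1)
  P={5,7}:  v_{5} + v_{7} = v_{2} — sig = (2; 1)
  P={7,9}:  v_{7} + v_{9} = v_{3} — sig = (2; 1)
  P={1,5}:  v_{1} + v_{5} = v_{2} + v_{3} — sig = (2; 1,1)
  P={3,5}:  v_{3} + v_{5} = v_{2} + v_{9} — sig = (2; 1,1)
  P={6,8}:  v_{6} + v_{8} = v_{0} + v_{4} — sig = (2; 1,1)
  P={7,8}:  v_{7} + v_{8} = v_{2} + v_{4} — sig = (2; 1,1)
  P={8,9}:  v_{8} + v_{9} = v_{0} + v_{5} — sig = (2; 1,1)
  P={1,9}:  v_{1} + v_{9} = 2·v_{3} — sig = (2; 2)

Signatures (|P|; sorted positive RHS coefficients), sorted:
    |P|=2: 21 collections, coeffs (), (), (), (1), (1), (1), (1), (1), (1), (1), (1), (1), (1), (1), (1), (1,1), (1,1), (1,1), (1,1), (1,1), (2)


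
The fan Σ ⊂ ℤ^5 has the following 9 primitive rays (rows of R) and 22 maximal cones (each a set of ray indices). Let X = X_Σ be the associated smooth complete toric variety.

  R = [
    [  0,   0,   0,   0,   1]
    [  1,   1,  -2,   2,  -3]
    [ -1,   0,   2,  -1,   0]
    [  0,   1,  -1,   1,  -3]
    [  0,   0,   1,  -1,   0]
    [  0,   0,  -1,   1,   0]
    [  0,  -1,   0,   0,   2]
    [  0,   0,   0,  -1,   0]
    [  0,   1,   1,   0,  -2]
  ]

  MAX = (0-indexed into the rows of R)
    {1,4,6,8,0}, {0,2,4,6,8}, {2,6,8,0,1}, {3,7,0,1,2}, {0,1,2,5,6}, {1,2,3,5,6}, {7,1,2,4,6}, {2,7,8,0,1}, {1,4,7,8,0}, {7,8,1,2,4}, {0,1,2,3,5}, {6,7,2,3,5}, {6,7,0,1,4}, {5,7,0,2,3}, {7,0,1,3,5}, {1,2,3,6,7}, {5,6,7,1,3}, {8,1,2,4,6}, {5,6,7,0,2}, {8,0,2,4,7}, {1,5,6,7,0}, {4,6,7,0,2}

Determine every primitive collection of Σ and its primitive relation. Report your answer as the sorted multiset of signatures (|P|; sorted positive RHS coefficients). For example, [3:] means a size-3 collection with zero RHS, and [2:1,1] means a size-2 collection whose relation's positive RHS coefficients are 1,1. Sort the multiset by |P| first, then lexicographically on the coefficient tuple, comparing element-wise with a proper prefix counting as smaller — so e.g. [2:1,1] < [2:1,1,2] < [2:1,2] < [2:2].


9 minimal non-faces of Δ(Σ) (on 9 rays):

  P = {4,5}:  v_{4} + v_{5} = 0  ⇒ sig = [2:]
  P = {3,4}:  v_{3} + v_{4} = v_{1} + v_{2} + v_{7}  ⇒ sig = [2:1,1,1]
  P = {5,8}:  v_{5} + v_{8} = v_{0} + v_{1} + v_{2}  ⇒ sig = [2:1,1,1]
  P = {3,8}:  v_{3} + v_{8} = v_{0} + 2·v_{1} + 2·v_{2} + v_{7}  ⇒ sig = [2:1,1,2,2]
  P = {0,3,6}:  v_{0} + v_{3} + v_{6} = v_{5}  ⇒ sig = [3:1]
  P = {6,7,8}:  v_{6} + v_{7} + v_{8} = v_{4}  ⇒ sig = [3:1]
  P = {0,1,2,4}:  v_{0} + v_{1} + v_{2} + v_{4} = v_{8}  ⇒ sig = [4:1]
  P = {1,2,5,7}:  v_{1} + v_{2} + v_{5} + v_{7} = v_{3}  ⇒ sig = [4:1]
  P = {0,1,2,6,7}:  v_{0} + v_{1} + v_{2} + v_{6} + v_{7} = 0  ⇒ sig = [5:]

Signatures (|P|; sorted positive RHS coefficients), sorted:
{ [2:],  [2:1,1,1] ×2,  [2:1,1,2,2],  [3:1] ×2,  [4:1] ×2,  [5:] }


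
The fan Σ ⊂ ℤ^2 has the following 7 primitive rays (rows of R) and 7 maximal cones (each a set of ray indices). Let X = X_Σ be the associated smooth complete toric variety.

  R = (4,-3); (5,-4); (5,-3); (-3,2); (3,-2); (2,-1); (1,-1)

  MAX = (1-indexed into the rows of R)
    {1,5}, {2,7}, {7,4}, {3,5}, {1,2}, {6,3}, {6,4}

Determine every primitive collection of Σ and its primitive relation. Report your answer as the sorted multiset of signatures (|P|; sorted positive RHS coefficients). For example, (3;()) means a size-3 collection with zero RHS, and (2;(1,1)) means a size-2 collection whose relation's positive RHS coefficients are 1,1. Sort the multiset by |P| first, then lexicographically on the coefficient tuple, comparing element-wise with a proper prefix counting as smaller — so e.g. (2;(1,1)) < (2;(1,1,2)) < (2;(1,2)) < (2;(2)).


14 collections generate NE(X_Σ); each relation:

  {4,5}:  v_{4} + v_{5} = 0 — sig = (2;())
  {1,4}:  v_{1} + v_{4} = v_{7} — sig = (2;(1))
  {1,7}:  v_{1} + v_{7} = v_{2} — sig = (2;(1))
  {3,4}:  v_{3} + v_{4} = v_{6} — sig = (2;(1))
  {5,6}:  v_{5} + v_{6} = v_{3} — sig = (2;(1))
  {5,7}:  v_{5} + v_{7} = v_{1} — sig = (2;(1))
  {6,7}:  v_{6} + v_{7} = v_{5} — sig = (2;(1))
  {2,6}:  v_{2} + v_{6} = v_{1} + v_{5} — sig = (2;(1,1))
  {2,3}:  v_{2} + v_{3} = v_{1} + 2·v_{5} — sig = (2;(1,2))
  {1,6}:  v_{1} + v_{6} = 2·v_{5} — sig = (2;(2))
  {2,4}:  v_{2} + v_{4} = 2·v_{7} — sig = (2;(2))
  {2,5}:  v_{2} + v_{5} = 2·v_{1} — sig = (2;(2))
  {3,7}:  v_{3} + v_{7} = 2·v_{5} — sig = (2;(2))
  {1,3}:  v_{1} + v_{3} = 3·v_{5} — sig = (2;(3))

so the primitive-relation signature multiset is
    |P|=2: 14 collections, coeffs (), (1), (1), (1), (1), (1), (1), (1,1), (1,2), (2), (2), (2), (2), (3)


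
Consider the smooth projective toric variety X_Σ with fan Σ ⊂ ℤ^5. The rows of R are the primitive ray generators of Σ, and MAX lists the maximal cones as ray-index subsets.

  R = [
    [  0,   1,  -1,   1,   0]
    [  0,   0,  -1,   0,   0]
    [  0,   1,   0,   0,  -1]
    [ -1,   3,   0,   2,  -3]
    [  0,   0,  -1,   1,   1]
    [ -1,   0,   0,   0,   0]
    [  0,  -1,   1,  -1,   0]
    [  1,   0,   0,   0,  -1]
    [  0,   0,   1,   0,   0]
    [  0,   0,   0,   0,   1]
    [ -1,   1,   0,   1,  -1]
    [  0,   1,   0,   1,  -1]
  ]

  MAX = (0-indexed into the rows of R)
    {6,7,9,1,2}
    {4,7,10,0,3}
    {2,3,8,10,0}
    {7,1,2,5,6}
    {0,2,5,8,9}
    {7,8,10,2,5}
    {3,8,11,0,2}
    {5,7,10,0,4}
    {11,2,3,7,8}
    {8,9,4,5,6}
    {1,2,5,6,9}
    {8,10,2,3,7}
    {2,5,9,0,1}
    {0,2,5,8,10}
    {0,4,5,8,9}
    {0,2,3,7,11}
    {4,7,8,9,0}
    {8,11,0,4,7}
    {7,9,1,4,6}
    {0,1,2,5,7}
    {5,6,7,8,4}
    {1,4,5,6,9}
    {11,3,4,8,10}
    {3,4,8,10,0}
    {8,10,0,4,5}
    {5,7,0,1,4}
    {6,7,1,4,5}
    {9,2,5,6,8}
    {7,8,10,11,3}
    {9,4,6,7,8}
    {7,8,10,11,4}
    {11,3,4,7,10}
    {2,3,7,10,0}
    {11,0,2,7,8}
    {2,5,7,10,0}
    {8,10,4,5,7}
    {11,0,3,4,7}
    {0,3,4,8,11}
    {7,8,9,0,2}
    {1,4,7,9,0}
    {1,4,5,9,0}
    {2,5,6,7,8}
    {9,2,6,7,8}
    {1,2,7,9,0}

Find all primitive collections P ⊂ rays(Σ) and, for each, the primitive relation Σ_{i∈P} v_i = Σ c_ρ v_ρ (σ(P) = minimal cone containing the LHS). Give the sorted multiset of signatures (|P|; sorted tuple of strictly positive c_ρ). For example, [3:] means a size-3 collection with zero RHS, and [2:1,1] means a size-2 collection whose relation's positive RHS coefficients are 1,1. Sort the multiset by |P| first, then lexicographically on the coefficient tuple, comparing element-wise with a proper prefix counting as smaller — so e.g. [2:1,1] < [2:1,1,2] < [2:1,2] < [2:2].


21 minimal non-faces of Δ(Σ) (on 12 rays):

  P = {0,6}:  v_{0} + v_{6} = 0  ⇒ sig = [2:]
  P = {1,8}:  v_{1} + v_{8} = 0  ⇒ sig = [2:]
  P = {2,4}:  v_{2} + v_{4} = v_{0}  ⇒ sig = [2:1]
  P = {5,11}:  v_{5} + v_{11} = v_{10}  ⇒ sig = [2:1]
  P = {9,11}:  v_{9} + v_{11} = v_{0} + v_{8}  ⇒ sig = [2:1,1]
  P = {1,11}:  v_{1} + v_{11} = v_{0} + v_{5} + v_{7}  ⇒ sig = [2:1,1,1]
  P = {6,11}:  v_{6} + v_{11} = v_{5} + v_{7} + v_{8}  ⇒ sig = [2:1,1,1]
  P = {9,10}:  v_{9} + v_{10} = v_{0} + v_{5} + v_{8}  ⇒ sig = [2:1,1,1]
  P = {3,9}:  v_{3} + v_{9} = v_{0} + v_{2} + v_{8} + v_{10}  ⇒ sig = [2:1,1,1,1]
  P = {1,3}:  v_{1} + v_{3} = v_{0} + v_{2} + v_{5} + v_{7} + v_{10}  ⇒ sig = [2:1,1,1,1,1]
  P = {3,6}:  v_{3} + v_{6} = v_{2} + v_{5} + v_{7} + v_{8} + v_{10}  ⇒ sig = [2:1,1,1,1,1]
  P = {1,10}:  v_{1} + v_{10} = v_{0} + 2·v_{5} + v_{7}  ⇒ sig = [2:1,1,2]
  P = {6,10}:  v_{6} + v_{10} = 2·v_{5} + v_{7} + v_{8}  ⇒ sig = [2:1,1,2]
  P = {3,5}:  v_{3} + v_{5} = v_{2} + 2·v_{10}  ⇒ sig = [2:1,2]
  P = {5,7,9}:  v_{5} + v_{7} + v_{9} = 0  ⇒ sig = [3:]
  P = {2,10,11}:  v_{2} + v_{10} + v_{11} = v_{3}  ⇒ sig = [3:1]
  P = {0,10,11}:  v_{0} + v_{10} + v_{11} = v_{3} + v_{4}  ⇒ sig = [3:1,1]
  P = {0,5,7,8}:  v_{0} + v_{5} + v_{7} + v_{8} = v_{11}  ⇒ sig = [4:1]
  P = {0,3,7,8}:  v_{0} + v_{3} + v_{7} + v_{8} = v_{2} + 3·v_{11}  ⇒ sig = [4:1,3]
  P = {0,7,8,10}:  v_{0} + v_{7} + v_{8} + v_{10} = 2·v_{11}  ⇒ sig = [4:2]
  P = {3,4,7,8}:  v_{3} + v_{4} + v_{7} + v_{8} = 3·v_{11}  ⇒ sig = [4:3]

Hence PRS(X_Σ) =
    [2:]
    [2:]
    [2:1]
    [2:1]
    [2:1,1]
    [2:1,1,1]
    [2:1,1,1]
    [2:1,1,1]
    [2:1,1,1,1]
    [2:1,1,1,1,1]
    [2:1,1,1,1,1]
    [2:1,1,2]
    [2:1,1,2]
    [2:1,2]
    [3:]
    [3:1]
    [3:1,1]
    [4:1]
    [4:1,3]
    [4:2]
    [4:3]


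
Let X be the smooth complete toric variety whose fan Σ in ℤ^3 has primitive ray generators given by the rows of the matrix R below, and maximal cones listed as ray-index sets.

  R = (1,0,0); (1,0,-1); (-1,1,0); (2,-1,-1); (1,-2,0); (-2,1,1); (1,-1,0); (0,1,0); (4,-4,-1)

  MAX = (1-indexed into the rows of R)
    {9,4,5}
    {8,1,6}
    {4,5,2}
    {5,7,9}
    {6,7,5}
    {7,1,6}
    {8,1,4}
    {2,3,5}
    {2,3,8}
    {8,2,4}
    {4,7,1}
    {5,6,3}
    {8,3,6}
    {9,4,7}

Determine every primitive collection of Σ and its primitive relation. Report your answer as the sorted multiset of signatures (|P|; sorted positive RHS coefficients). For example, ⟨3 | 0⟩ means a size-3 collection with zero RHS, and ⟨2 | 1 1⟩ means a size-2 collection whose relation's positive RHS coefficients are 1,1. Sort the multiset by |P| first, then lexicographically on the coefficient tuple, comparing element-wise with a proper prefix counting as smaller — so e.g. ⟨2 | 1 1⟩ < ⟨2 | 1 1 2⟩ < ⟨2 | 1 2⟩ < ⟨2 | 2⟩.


The 16 primitive collections of Σ (r=9, n=3):

  • {3,7}:  v_{3} + v_{7} = 0  →  sig = ⟨2 | 0⟩
  • {4,6}:  v_{4} + v_{6} = 0  →  sig = ⟨2 | 0⟩
  • {1,3}:  v_{1} + v_{3} = v_{8}  →  sig = ⟨2 | 1⟩
  • {2,6}:  v_{2} + v_{6} = v_{3}  →  sig = ⟨2 | 1⟩
  • {2,7}:  v_{2} + v_{7} = v_{4}  →  sig = ⟨2 | 1⟩
  • {3,4}:  v_{3} + v_{4} = v_{2}  →  sig = ⟨2 | 1⟩
  • {5,8}:  v_{5} + v_{8} = v_{7}  →  sig = ⟨2 | 1⟩
  • {7,8}:  v_{7} + v_{8} = v_{1}  →  sig = ⟨2 | 1⟩
  • {1,2}:  v_{1} + v_{2} = v_{4} + v_{8}  →  sig = ⟨2 | 1 1⟩
  • {3,9}:  v_{3} + v_{9} = v_{4} + v_{5}  →  sig = ⟨2 | 1 1⟩
  • {6,9}:  v_{6} + v_{9} = v_{5} + v_{7}  →  sig = ⟨2 | 1 1⟩
  • {2,9}:  v_{2} + v_{9} = 2·v_{4} + v_{5}  →  sig = ⟨2 | 1 2⟩
  • {8,9}:  v_{8} + v_{9} = v_{4} + 2·v_{7}  →  sig = ⟨2 | 1 2⟩
  • {1,9}:  v_{1} + v_{9} = v_{4} + 3·v_{7}  →  sig = ⟨2 | 1 3⟩
  • {1,5}:  v_{1} + v_{5} = 2·v_{7}  →  sig = ⟨2 | 2⟩
  • {4,5,7}:  v_{4} + v_{5} + v_{7} = v_{9}  →  sig = ⟨3 | 1⟩

Hence PRS(X_Σ) =
    |P|=2: 15 collections, coeffs (), (), (1), (1), (1), (1), (1), (1), (1,1), (1,1), (1,1), (1,2), (1,2), (1,3), (2)
    |P|=3: 1 collection, coeffs (1)


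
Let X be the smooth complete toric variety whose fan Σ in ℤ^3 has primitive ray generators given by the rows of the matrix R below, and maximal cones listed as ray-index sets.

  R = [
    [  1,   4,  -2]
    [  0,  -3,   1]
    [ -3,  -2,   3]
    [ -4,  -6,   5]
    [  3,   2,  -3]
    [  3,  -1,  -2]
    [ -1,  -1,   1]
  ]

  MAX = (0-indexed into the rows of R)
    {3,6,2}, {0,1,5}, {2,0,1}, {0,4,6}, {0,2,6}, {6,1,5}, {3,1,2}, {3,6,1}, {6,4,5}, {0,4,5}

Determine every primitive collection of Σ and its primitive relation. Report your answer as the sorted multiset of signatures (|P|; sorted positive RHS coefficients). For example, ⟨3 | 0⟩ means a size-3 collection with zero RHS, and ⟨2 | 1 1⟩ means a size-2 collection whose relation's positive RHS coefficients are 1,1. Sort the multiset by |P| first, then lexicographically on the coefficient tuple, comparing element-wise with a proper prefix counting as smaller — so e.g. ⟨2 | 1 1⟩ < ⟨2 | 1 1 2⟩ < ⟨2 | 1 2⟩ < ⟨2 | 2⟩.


9 minimal non-faces of Δ(Σ) (on 7 rays):

  P = {2,4}:  v_{2} + v_{4} = 0 — sig = ⟨2 | 0⟩
  P = {0,3}:  v_{0} + v_{3} = v_{2} — sig = ⟨2 | 1⟩
  P = {1,4}:  v_{1} + v_{4} = v_{5} — sig = ⟨2 | 1⟩
  P = {2,5}:  v_{2} + v_{5} = v_{1} — sig = ⟨2 | 1⟩
  P = {3,4}:  v_{3} + v_{4} = v_{1} + v_{6} — sig = ⟨2 | 1 1⟩
  P = {3,5}:  v_{3} + v_{5} = 2·v_{1} + v_{6} — sig = ⟨2 | 1 2⟩
  P = {0,1,6}:  v_{0} + v_{1} + v_{6} = 0 — sig = ⟨3 | 0⟩
  P = {0,5,6}:  v_{0} + v_{5} + v_{6} = v_{4} — sig = ⟨3 | 1⟩
  P = {1,2,6}:  v_{1} + v_{2} + v_{6} = v_{3} — sig = ⟨3 | 1⟩

Signatures (|P|; sorted positive RHS coefficients), sorted:
    |P|=2: 6 collections, coeffs (), (1), (1), (1), (1,1), (1,2)
    |P|=3: 3 collections, coeffs (), (1), (1)


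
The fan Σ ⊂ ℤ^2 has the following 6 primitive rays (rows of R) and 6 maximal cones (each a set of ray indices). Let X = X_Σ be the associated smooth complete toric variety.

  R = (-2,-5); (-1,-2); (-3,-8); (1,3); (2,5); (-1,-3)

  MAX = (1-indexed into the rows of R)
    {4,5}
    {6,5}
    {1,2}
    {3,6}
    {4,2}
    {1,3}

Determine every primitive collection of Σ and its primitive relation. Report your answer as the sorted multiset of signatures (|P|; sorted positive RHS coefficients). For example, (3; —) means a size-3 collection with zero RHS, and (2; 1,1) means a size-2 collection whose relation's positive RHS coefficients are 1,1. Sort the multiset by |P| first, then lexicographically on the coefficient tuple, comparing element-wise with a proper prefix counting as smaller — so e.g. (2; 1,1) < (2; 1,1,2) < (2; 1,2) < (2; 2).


Minimal non-faces — 9 found among 6 rays, 6 max cones:

  P = {1,5}:  v_{1} + v_{5} = 0  →  sig = (2; —)
  P = {4,6}:  v_{4} + v_{6} = 0  →  sig = (2; —)
  P = {1,4}:  v_{1} + v_{4} = v_{2}  →  sig = (2; 1)
  P = {1,6}:  v_{1} + v_{6} = v_{3}  →  sig = (2; 1)
  P = {2,5}:  v_{2} + v_{5} = v_{4}  →  sig = (2; 1)
  P = {2,6}:  v_{2} + v_{6} = v_{1}  →  sig = (2; 1)
  P = {3,4}:  v_{3} + v_{4} = v_{1}  →  sig = (2; 1)
  P = {3,5}:  v_{3} + v_{5} = v_{6}  →  sig = (2; 1)
  P = {2,3}:  v_{2} + v_{3} = 2·v_{1}  →  sig = (2; 2)

so the primitive-relation signature multiset is
{ (2; —) ×2,  (2; 1) ×6,  (2; 2) }


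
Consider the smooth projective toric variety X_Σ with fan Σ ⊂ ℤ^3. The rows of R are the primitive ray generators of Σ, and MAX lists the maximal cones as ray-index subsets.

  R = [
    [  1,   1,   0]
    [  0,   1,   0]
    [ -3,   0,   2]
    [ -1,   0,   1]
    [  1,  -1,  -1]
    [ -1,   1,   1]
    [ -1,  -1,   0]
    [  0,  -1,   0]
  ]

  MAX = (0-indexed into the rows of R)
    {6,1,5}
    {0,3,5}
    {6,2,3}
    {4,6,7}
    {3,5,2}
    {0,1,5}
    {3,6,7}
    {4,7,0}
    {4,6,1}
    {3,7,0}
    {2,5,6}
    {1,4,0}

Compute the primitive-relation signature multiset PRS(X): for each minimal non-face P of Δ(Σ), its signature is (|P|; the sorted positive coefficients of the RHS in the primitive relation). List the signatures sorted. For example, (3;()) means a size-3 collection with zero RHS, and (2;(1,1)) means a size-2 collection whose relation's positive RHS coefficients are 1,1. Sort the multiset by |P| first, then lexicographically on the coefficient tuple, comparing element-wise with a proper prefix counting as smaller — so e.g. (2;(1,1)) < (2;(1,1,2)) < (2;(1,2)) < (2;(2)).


11 collections generate NE(X_Σ); each relation:

  {0,6}:  v_{0} + v_{6} = 0 ; sig = (2;())
  {1,7}:  v_{1} + v_{7} = 0 ; sig = (2;())
  {4,5}:  v_{4} + v_{5} = 0 ; sig = (2;())
  {1,3}:  v_{1} + v_{3} = v_{5} ; sig = (2;(1))
  {3,4}:  v_{3} + v_{4} = v_{7} ; sig = (2;(1))
  {5,7}:  v_{5} + v_{7} = v_{3} ; sig = (2;(1))
  {0,2}:  v_{0} + v_{2} = v_{3} + v_{5} ; sig = (2;(1,1))
  {2,4}:  v_{2} + v_{4} = v_{3} + v_{6} ; sig = (2;(1,1))
  {1,2}:  v_{1} + v_{2} = 2·v_{5} + v_{6} ; sig = (2;(1,2))
  {2,7}:  v_{2} + v_{7} = 2·v_{3} + v_{6} ; sig = (2;(1,2))
  {3,5,6}:  v_{3} + v_{5} + v_{6} = v_{2} ; sig = (3;(1))

so the primitive-relation signature multiset is
[(2;()), (2;()), (2;()), (2;(1)), (2;(1)), (2;(1)), (2;(1,1)), (2;(1,1)), (2;(1,2)), (2;(1,2)), (3;(1))]


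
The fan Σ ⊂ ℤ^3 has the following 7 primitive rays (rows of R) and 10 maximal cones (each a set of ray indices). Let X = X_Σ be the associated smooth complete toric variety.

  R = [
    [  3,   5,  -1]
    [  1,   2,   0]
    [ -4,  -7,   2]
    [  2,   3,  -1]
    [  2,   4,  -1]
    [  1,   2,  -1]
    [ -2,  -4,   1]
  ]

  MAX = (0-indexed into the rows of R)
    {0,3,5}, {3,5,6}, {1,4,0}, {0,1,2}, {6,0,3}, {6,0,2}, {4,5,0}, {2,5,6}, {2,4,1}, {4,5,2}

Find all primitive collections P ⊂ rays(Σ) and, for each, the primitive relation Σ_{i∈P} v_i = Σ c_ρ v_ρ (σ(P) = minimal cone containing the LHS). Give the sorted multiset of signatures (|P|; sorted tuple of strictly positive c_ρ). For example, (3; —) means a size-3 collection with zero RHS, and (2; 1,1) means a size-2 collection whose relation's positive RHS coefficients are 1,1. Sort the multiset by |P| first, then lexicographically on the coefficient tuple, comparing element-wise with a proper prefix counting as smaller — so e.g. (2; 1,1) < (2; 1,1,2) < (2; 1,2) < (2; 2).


Σ has 9 primitive collections:

  P = {4,6}:  v_{4} + v_{6} = 0 ; sig = (2; —)
  P = {1,3}:  v_{1} + v_{3} = v_{0} ; sig = (2; 1)
  P = {1,5}:  v_{1} + v_{5} = v_{4} ; sig = (2; 1)
  P = {2,3}:  v_{2} + v_{3} = v_{6} ; sig = (2; 1)
  P = {1,6}:  v_{1} + v_{6} = v_{0} + v_{2} ; sig = (2; 1,1)
  P = {3,4}:  v_{3} + v_{4} = v_{0} + v_{5} ; sig = (2; 1,1)
  P = {0,2,5}:  v_{0} + v_{2} + v_{5} = 0 ; sig = (3; —)
  P = {0,2,4}:  v_{0} + v_{2} + v_{4} = v_{1} ; sig = (3; 1)
  P = {0,5,6}:  v_{0} + v_{5} + v_{6} = v_{3} ; sig = (3; 1)

Hence PRS(X_Σ) =
    (2; —)
    (2; 1)
    (2; 1)
    (2; 1)
    (2; 1,1)
    (2; 1,1)
    (3; —)
    (3; 1)
    (3; 1)


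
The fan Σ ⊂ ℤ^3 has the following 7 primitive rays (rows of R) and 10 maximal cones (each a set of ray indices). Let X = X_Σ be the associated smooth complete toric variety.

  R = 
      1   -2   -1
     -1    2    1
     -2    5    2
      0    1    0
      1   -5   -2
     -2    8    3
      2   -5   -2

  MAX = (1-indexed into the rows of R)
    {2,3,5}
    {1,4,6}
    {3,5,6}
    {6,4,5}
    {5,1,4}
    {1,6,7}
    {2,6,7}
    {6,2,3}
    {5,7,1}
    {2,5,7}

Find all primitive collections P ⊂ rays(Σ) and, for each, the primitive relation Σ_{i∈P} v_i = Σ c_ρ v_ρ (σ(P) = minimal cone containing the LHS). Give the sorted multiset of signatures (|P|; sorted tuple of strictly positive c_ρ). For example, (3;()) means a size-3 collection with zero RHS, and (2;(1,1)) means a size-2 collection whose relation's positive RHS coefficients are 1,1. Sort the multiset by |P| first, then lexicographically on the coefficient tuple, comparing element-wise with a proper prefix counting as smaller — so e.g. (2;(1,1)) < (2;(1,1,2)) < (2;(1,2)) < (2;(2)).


Minimal non-faces — 9 found among 7 rays, 10 max cones:

  • {1,2}:  v_{1} + v_{2} = 0 — sig = (2;())
  • {3,7}:  v_{3} + v_{7} = 0 — sig = (2;())
  • {1,3}:  v_{1} + v_{3} = v_{5} + v_{6} — sig = (2;(1,1))
  • {2,4}:  v_{2} + v_{4} = v_{5} + v_{6} — sig = (2;(1,1))
  • {4,7}:  v_{4} + v_{7} = 2·v_{1} — sig = (2;(2))
  • {3,4}:  v_{3} + v_{4} = 2·v_{5} + 2·v_{6} — sig = (2;(2,2))
  • {1,5,6}:  v_{1} + v_{5} + v_{6} = v_{4} — sig = (3;(1))
  • {2,5,6}:  v_{2} + v_{5} + v_{6} = v_{3} — sig = (3;(1))
  • {5,6,7}:  v_{5} + v_{6} + v_{7} = v_{1} — sig = (3;(1))

so the primitive-relation signature multiset is
    |P|=2: 6 collections, coeffs (), (), (1,1), (1,1), (2), (2,2)
    |P|=3: 3 collections, coeffs (1), (1), (1)


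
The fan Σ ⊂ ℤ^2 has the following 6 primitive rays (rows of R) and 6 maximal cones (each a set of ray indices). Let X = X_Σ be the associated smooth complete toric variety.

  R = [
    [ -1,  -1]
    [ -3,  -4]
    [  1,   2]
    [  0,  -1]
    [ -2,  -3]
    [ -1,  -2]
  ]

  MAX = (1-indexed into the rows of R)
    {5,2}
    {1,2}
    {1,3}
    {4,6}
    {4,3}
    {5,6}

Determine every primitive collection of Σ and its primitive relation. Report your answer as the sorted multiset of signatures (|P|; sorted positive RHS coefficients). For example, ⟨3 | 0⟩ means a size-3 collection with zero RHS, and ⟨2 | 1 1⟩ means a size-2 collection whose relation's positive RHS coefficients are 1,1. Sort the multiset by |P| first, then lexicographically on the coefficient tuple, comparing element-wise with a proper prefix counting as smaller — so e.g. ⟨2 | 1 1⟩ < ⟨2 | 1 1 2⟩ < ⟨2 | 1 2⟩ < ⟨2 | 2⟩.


Minimal non-faces — 9 found among 6 rays, 6 max cones:

  P={3,6}:  v_{3} + v_{6} = 0  ⇒ sig = ⟨2 | 0⟩
  P={1,4}:  v_{1} + v_{4} = v_{6}  ⇒ sig = ⟨2 | 1⟩
  P={1,5}:  v_{1} + v_{5} = v_{2}  ⇒ sig = ⟨2 | 1⟩
  P={1,6}:  v_{1} + v_{6} = v_{5}  ⇒ sig = ⟨2 | 1⟩
  P={3,5}:  v_{3} + v_{5} = v_{1}  ⇒ sig = ⟨2 | 1⟩
  P={2,4}:  v_{2} + v_{4} = v_{5} + v_{6}  ⇒ sig = ⟨2 | 1 1⟩
  P={2,3}:  v_{2} + v_{3} = 2·v_{1}  ⇒ sig = ⟨2 | 2⟩
  P={2,6}:  v_{2} + v_{6} = 2·v_{5}  ⇒ sig = ⟨2 | 2⟩
  P={4,5}:  v_{4} + v_{5} = 2·v_{6}  ⇒ sig = ⟨2 | 2⟩

Sorted signature multiset PRS(X):
{ ⟨2 | 0⟩,  ⟨2 | 1⟩ ×4,  ⟨2 | 1 1⟩,  ⟨2 | 2⟩ ×3 }


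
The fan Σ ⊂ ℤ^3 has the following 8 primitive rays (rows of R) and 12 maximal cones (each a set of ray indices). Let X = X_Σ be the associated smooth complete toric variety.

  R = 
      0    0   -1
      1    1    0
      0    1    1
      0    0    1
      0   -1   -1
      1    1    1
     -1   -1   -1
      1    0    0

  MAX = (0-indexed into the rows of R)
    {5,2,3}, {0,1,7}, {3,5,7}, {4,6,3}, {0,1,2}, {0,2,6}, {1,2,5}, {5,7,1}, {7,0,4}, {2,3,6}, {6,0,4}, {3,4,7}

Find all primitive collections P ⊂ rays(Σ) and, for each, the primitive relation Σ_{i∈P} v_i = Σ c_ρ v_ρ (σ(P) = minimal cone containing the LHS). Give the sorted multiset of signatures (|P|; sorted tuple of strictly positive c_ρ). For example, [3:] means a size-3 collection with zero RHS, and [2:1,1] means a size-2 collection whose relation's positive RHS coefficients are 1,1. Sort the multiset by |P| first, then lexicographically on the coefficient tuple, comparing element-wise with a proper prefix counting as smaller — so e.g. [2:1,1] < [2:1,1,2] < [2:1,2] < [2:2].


Minimal non-faces — 10 found among 8 rays, 12 max cones:

  P = {0,3}:  v_{0} + v_{3} = 0 — sig = [2:]
  P = {2,4}:  v_{2} + v_{4} = 0 — sig = [2:]
  P = {5,6}:  v_{5} + v_{6} = 0 — sig = [2:]
  P = {0,5}:  v_{0} + v_{5} = v_{1} — sig = [2:1]
  P = {1,3}:  v_{1} + v_{3} = v_{5} — sig = [2:1]
  P = {1,6}:  v_{1} + v_{6} = v_{0} — sig = [2:1]
  P = {2,7}:  v_{2} + v_{7} = v_{5} — sig = [2:1]
  P = {4,5}:  v_{4} + v_{5} = v_{7} — sig = [2:1]
  P = {6,7}:  v_{6} + v_{7} = v_{4} — sig = [2:1]
  P = {1,4}:  v_{1} + v_{4} = v_{0} + v_{7} — sig = [2:1,1]

Sorted signature multiset PRS(X):
    |P|=2: 10 collections, coeffs (), (), (), (1), (1), (1), (1), (1), (1), (1,1)


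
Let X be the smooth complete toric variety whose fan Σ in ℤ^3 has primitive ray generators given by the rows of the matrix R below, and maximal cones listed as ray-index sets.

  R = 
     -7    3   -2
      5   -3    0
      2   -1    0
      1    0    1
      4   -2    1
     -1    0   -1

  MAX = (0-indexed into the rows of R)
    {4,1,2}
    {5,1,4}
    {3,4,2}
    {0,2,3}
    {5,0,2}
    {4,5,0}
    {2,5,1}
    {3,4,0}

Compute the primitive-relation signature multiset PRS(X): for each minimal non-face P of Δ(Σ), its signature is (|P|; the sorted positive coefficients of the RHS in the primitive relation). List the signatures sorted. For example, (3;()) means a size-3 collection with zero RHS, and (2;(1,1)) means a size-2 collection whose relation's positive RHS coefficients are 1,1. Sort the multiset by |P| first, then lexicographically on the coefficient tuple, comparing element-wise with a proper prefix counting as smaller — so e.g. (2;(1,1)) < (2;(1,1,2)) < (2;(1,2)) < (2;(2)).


Minimal non-faces — 5 found among 6 rays, 8 max cones:

  • {3,5}:  v_{3} + v_{5} = 0  so sig = (2;())
  • {1,3}:  v_{1} + v_{3} = v_{2} + v_{4}  so sig = (2;(1,1))
  • {0,1}:  v_{0} + v_{1} = 2·v_{5}  so sig = (2;(2))
  • {0,2,4}:  v_{0} + v_{2} + v_{4} = v_{5}  so sig = (3;(1))
  • {2,4,5}:  v_{2} + v_{4} + v_{5} = v_{1}  so sig = (3;(1))

Sorted signature multiset PRS(X):
[(2;()), (2;(1,1)), (2;(2)), (3;(1)), (3;(1))]
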